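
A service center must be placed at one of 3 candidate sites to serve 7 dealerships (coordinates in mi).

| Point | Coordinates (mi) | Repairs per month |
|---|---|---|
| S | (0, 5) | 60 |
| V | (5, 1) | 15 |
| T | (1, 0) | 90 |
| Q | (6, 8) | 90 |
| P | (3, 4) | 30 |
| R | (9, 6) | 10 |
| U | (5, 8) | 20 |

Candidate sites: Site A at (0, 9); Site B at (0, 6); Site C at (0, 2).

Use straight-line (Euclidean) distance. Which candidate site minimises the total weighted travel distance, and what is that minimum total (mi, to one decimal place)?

Total weighted distance at each candidate:
  Site A (0, 9): total = 2115.7
  Site B (0, 6): total = 1588.6
  Site C (0, 2): total = 1584.3
Minimum is at Site C with total 1584.3 mi.

Site C, total 1584.3 mi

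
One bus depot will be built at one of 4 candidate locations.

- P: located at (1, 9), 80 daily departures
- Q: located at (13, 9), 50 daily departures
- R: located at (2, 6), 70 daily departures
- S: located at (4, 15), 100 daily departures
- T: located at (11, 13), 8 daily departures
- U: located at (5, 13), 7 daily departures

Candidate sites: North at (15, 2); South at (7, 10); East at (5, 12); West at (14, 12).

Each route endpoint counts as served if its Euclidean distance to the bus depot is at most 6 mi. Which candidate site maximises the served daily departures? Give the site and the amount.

East, covering 187

Coverage radius r = 6 mi; a point is covered iff (Δx)²+(Δy)² ≤ 6² = 36.
  North (15, 2): covers {none} → 0
  South (7, 10): covers {S, T, U} → 115
  East (5, 12): covers {P, S, U} → 187
  West (14, 12): covers {Q, T} → 58
Maximum coverage at East: 187 daily departures.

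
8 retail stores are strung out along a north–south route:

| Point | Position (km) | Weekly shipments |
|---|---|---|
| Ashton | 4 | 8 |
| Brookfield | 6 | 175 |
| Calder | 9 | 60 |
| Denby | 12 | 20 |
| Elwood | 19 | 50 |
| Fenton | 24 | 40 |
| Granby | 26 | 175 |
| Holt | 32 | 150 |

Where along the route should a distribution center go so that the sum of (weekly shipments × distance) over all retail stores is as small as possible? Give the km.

For a sum of weighted absolute distances on a line, the optimum is the weighted median (not the mean). Total weight W = 678; half-weight = 339.
Sort by position and accumulate weight:
  km 4 (Ashton, w=8) → cum 8
  km 6 (Brookfield, w=175) → cum 183
  km 9 (Calder, w=60) → cum 243
  km 12 (Denby, w=20) → cum 263
  km 19 (Elwood, w=50) → cum 313
  km 24 (Fenton, w=40) → cum 353  ≥ 339 → median here
  km 26 (Granby, w=175) → cum 528
  km 32 (Holt, w=150) → cum 678
Optimal location: km 24.

x = 24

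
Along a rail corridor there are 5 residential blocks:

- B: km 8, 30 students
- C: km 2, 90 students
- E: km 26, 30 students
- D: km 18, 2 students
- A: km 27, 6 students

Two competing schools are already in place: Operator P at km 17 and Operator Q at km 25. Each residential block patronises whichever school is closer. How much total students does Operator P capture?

The indifferent point is the midpoint (17+25)/2 = 21; residential blocks left of it (closer to Operator P at 17) go to Operator P, those right go to Operator Q.
  C at 2 (w=90) → Operator P
  B at 8 (w=30) → Operator P
  D at 18 (w=2) → Operator P
  E at 26 (w=30) → Operator Q
  A at 27 (w=6) → Operator Q
Operator P captures 122; Operator Q captures 36.

122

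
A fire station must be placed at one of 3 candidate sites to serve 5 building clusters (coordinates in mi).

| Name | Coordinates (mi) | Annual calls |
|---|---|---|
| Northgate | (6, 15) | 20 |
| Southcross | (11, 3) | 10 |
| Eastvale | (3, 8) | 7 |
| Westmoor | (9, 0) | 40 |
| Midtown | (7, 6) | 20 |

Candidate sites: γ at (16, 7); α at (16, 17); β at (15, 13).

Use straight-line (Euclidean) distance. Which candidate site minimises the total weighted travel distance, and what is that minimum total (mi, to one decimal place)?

γ, total 988.5 mi

Total weighted distance at each candidate:
  γ (16, 7): total = 988.5
  α (16, 17): total = 1482.9
  β (15, 13): total = 1168.4
Minimum is at γ with total 988.5 mi.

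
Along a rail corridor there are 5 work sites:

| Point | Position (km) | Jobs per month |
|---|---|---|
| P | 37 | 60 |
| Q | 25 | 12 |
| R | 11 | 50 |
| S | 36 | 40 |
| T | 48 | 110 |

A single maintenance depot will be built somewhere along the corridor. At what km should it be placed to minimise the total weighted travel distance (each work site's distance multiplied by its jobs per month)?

For a sum of weighted absolute distances on a line, the optimum is the weighted median (not the mean). Total weight W = 272; half-weight = 136.
Sort by position and accumulate weight:
  km 11 (R, w=50) → cum 50
  km 25 (Q, w=12) → cum 62
  km 36 (S, w=40) → cum 102
  km 37 (P, w=60) → cum 162  ≥ 136 → median here
  km 48 (T, w=110) → cum 272
Optimal location: km 37.

x = 37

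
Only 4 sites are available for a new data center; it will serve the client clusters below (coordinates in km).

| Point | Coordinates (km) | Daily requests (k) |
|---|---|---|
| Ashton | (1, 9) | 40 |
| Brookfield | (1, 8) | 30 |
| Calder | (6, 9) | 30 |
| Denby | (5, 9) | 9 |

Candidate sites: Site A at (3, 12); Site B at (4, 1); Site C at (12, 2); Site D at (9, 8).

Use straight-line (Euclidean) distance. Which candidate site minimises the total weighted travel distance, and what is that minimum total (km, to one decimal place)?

Total weighted distance at each candidate:
  Site A (3, 12): total = 438.1
  Site B (4, 1): total = 890.2
  Site C (12, 2): total = 1263.1
  Site D (9, 8): total = 694.5
Minimum is at Site A with total 438.1 km.

Site A, total 438.1 km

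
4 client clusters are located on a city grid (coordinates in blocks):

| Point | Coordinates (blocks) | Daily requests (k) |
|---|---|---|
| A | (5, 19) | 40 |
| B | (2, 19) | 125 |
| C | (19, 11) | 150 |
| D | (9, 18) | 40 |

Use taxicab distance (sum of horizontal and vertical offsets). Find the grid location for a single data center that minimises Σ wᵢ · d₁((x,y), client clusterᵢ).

(9, 18)

Manhattan distance separates: Σwᵢ(|x−xᵢ|+|y−yᵢ|) = Σwᵢ|x−xᵢ| + Σwᵢ|y−yᵢ|, so x and y are optimised independently as 1-D weighted medians.
Total weight W = 355; half = 177.5.
x-coordinate, sorted with cumulative weight:
  x=2 (B, w=125) cum 125
  x=5 (A, w=40) cum 165
  x=9 (D, w=40) cum 205  ← median
  x=19 (C, w=150) cum 355
⇒ x* = 9
y-coordinate, sorted with cumulative weight:
  y=11 (C, w=150) cum 150
  y=18 (D, w=40) cum 190  ← median
  y=19 (A, w=40) cum 230
  y=19 (B, w=125) cum 355
⇒ y* = 18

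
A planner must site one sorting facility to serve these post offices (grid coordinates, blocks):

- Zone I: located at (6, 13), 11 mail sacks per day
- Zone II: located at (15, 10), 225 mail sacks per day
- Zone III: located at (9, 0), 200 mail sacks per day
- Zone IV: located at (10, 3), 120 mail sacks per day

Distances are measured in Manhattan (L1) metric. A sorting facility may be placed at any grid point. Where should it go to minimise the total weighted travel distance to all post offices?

Manhattan distance separates: Σwᵢ(|x−xᵢ|+|y−yᵢ|) = Σwᵢ|x−xᵢ| + Σwᵢ|y−yᵢ|, so x and y are optimised independently as 1-D weighted medians.
Total weight W = 556; half = 278.
x-coordinate, sorted with cumulative weight:
  x=6 (Zone I, w=11) cum 11
  x=9 (Zone III, w=200) cum 211
  x=10 (Zone IV, w=120) cum 331  ← median
  x=15 (Zone II, w=225) cum 556
⇒ x* = 10
y-coordinate, sorted with cumulative weight:
  y=0 (Zone III, w=200) cum 200
  y=3 (Zone IV, w=120) cum 320  ← median
  y=10 (Zone II, w=225) cum 545
  y=13 (Zone I, w=11) cum 556
⇒ y* = 3

(10, 3)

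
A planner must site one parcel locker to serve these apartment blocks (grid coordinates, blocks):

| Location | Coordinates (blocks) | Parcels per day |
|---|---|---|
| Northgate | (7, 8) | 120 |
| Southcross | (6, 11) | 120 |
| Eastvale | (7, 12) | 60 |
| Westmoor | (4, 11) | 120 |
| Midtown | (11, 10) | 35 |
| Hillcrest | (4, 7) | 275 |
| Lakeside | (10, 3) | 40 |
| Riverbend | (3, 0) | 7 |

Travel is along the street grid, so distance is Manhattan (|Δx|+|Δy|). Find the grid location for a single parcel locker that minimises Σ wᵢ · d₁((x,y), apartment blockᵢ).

(4, 8)

Manhattan distance separates: Σwᵢ(|x−xᵢ|+|y−yᵢ|) = Σwᵢ|x−xᵢ| + Σwᵢ|y−yᵢ|, so x and y are optimised independently as 1-D weighted medians.
Total weight W = 777; half = 388.5.
x-coordinate, sorted with cumulative weight:
  x=3 (Riverbend, w=7) cum 7
  x=4 (Westmoor, w=120) cum 127
  x=4 (Hillcrest, w=275) cum 402  ← median
  x=6 (Southcross, w=120) cum 522
  x=7 (Northgate, w=120) cum 642
  x=7 (Eastvale, w=60) cum 702
  x=10 (Lakeside, w=40) cum 742
  x=11 (Midtown, w=35) cum 777
⇒ x* = 4
y-coordinate, sorted with cumulative weight:
  y=0 (Riverbend, w=7) cum 7
  y=3 (Lakeside, w=40) cum 47
  y=7 (Hillcrest, w=275) cum 322
  y=8 (Northgate, w=120) cum 442  ← median
  y=10 (Midtown, w=35) cum 477
  y=11 (Southcross, w=120) cum 597
  y=11 (Westmoor, w=120) cum 717
  y=12 (Eastvale, w=60) cum 777
⇒ y* = 8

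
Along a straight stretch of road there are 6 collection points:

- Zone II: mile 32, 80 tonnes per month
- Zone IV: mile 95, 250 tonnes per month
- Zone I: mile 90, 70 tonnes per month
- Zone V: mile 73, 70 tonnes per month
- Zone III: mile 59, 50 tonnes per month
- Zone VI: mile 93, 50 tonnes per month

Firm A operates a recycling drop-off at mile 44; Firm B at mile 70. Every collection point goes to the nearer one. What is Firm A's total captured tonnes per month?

80

The indifferent point is the midpoint (44+70)/2 = 57; collection points left of it (closer to Firm A at 44) go to Firm A, those right go to Firm B.
  Zone II at 32 (w=80) → Firm A
  Zone III at 59 (w=50) → Firm B
  Zone V at 73 (w=70) → Firm B
  Zone I at 90 (w=70) → Firm B
  Zone VI at 93 (w=50) → Firm B
  Zone IV at 95 (w=250) → Firm B
Firm A captures 80; Firm B captures 490.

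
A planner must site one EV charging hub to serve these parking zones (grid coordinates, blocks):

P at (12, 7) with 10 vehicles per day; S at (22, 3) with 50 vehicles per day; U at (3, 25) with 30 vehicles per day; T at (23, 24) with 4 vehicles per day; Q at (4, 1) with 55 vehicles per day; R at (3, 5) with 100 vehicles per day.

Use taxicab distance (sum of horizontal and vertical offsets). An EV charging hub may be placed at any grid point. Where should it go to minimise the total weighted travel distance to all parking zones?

(3, 5)

Manhattan distance separates: Σwᵢ(|x−xᵢ|+|y−yᵢ|) = Σwᵢ|x−xᵢ| + Σwᵢ|y−yᵢ|, so x and y are optimised independently as 1-D weighted medians.
Total weight W = 249; half = 124.5.
x-coordinate, sorted with cumulative weight:
  x=3 (U, w=30) cum 30
  x=3 (R, w=100) cum 130  ← median
  x=4 (Q, w=55) cum 185
  x=12 (P, w=10) cum 195
  x=22 (S, w=50) cum 245
  x=23 (T, w=4) cum 249
⇒ x* = 3
y-coordinate, sorted with cumulative weight:
  y=1 (Q, w=55) cum 55
  y=3 (S, w=50) cum 105
  y=5 (R, w=100) cum 205  ← median
  y=7 (P, w=10) cum 215
  y=24 (T, w=4) cum 219
  y=25 (U, w=30) cum 249
⇒ y* = 5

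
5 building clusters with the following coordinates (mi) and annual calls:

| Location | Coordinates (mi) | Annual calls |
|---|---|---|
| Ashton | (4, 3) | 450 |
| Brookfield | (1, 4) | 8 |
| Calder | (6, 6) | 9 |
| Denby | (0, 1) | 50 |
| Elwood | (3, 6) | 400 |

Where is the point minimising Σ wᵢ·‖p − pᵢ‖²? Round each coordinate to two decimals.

The minimiser of Σwᵢ‖p−pᵢ‖² is the weighted centroid p* = (Σwᵢpᵢ)/(Σwᵢ).
Σwᵢ = 917.
Σwᵢxᵢ = 450·4 + 8·1 + 9·6 + 50·0 + 400·3 = 3062.
Σwᵢyᵢ = 450·3 + 8·4 + 9·6 + 50·1 + 400·6 = 3886.
x* = 3062/917 = 3.34, y* = 3886/917 = 4.24.

(3.34, 4.24)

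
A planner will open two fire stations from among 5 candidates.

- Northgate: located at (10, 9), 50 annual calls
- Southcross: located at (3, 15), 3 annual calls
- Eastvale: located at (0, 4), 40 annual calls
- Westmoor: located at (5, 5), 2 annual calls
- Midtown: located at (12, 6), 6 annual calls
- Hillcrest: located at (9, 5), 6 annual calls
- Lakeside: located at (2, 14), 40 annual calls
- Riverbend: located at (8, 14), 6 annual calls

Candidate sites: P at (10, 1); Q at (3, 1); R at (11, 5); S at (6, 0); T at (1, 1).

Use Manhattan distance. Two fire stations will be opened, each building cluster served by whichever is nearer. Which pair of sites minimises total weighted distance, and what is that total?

Evaluate every pair (each demand assigned to the nearer of the two):
  {R, T}: total = 1126
  {Q, R}: total = 1200
  {P, T}: total = 1346
  {P, Q}: total = 1416
  {R, S}: total = 1532
  {P, R}: total = 1612
  {S, T}: total = 1646
  {Q, S}: total = 1720
  {P, S}: total = 1748
  {Q, T}: total = 1776
Best pair: {R, T} with total 1126.

{R, T}, total 1126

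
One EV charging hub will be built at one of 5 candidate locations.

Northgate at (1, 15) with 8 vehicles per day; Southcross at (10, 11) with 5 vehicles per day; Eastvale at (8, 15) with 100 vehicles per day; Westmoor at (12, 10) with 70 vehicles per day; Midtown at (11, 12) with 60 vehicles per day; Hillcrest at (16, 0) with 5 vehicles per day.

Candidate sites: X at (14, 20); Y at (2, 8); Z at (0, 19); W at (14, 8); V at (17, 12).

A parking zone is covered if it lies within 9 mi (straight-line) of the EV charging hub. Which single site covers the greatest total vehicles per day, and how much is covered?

Coverage radius r = 9 mi; a point is covered iff (Δx)²+(Δy)² ≤ 9² = 81.
  X (14, 20): covers {Eastvale, Midtown} → 160
  Y (2, 8): covers {Northgate, Southcross} → 13
  Z (0, 19): covers {Northgate, Eastvale} → 108
  W (14, 8): covers {Southcross, Westmoor, Midtown, Hillcrest} → 140
  V (17, 12): covers {Southcross, Westmoor, Midtown} → 135
Maximum coverage at X: 160 vehicles per day.

X, covering 160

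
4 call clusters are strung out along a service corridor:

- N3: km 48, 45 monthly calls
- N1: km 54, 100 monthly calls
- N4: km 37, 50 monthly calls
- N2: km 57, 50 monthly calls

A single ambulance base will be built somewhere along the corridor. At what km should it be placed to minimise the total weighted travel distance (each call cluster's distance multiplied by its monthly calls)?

x = 54

For a sum of weighted absolute distances on a line, the optimum is the weighted median (not the mean). Total weight W = 245; half-weight = 122.5.
Sort by position and accumulate weight:
  km 37 (N4, w=50) → cum 50
  km 48 (N3, w=45) → cum 95
  km 54 (N1, w=100) → cum 195  ≥ 122.5 → median here
  km 57 (N2, w=50) → cum 245
Optimal location: km 54.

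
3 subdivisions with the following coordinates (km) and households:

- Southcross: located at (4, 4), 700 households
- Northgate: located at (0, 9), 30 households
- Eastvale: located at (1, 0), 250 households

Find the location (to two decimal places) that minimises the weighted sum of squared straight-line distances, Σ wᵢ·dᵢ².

The minimiser of Σwᵢ‖p−pᵢ‖² is the weighted centroid p* = (Σwᵢpᵢ)/(Σwᵢ).
Σwᵢ = 980.
Σwᵢxᵢ = 700·4 + 30·0 + 250·1 = 3050.
Σwᵢyᵢ = 700·4 + 30·9 + 250·0 = 3070.
x* = 3050/980 = 3.11, y* = 3070/980 = 3.13.

(3.11, 3.13)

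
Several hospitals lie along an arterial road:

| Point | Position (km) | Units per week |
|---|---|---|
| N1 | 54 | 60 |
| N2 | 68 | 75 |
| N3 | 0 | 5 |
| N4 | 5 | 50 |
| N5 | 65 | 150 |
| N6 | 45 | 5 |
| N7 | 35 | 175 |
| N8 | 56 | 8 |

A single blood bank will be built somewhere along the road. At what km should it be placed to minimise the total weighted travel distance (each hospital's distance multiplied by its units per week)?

x = 54

For a sum of weighted absolute distances on a line, the optimum is the weighted median (not the mean). Total weight W = 528; half-weight = 264.
Sort by position and accumulate weight:
  km 0 (N3, w=5) → cum 5
  km 5 (N4, w=50) → cum 55
  km 35 (N7, w=175) → cum 230
  km 45 (N6, w=5) → cum 235
  km 54 (N1, w=60) → cum 295  ≥ 264 → median here
  km 56 (N8, w=8) → cum 303
  km 65 (N5, w=150) → cum 453
  km 68 (N2, w=75) → cum 528
Optimal location: km 54.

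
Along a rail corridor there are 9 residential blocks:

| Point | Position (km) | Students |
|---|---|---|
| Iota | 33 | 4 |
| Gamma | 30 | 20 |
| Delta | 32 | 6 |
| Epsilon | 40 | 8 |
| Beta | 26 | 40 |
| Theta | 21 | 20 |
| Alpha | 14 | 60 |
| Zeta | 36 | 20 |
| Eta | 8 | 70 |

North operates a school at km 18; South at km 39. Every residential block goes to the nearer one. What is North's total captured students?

190

The indifferent point is the midpoint (18+39)/2 = 28.5; residential blocks left of it (closer to North at 18) go to North, those right go to South.
  Eta at 8 (w=70) → North
  Alpha at 14 (w=60) → North
  Theta at 21 (w=20) → North
  Beta at 26 (w=40) → North
  Gamma at 30 (w=20) → South
  Delta at 32 (w=6) → South
  Iota at 33 (w=4) → South
  Zeta at 36 (w=20) → South
  Epsilon at 40 (w=8) → South
North captures 190; South captures 58.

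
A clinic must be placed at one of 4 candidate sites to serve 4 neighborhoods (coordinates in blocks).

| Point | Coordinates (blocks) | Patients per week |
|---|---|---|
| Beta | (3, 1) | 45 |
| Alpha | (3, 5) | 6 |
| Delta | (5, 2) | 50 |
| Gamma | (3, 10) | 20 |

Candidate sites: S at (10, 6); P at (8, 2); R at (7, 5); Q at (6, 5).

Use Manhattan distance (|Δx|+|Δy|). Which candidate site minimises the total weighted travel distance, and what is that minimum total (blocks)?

Total weighted distance at each candidate:
  S (10, 6): total = 1258
  P (8, 2): total = 728
  R (7, 5): total = 814
  Q (6, 5): total = 693
Minimum is at Q with total 693 blocks.

Q, total 693 blocks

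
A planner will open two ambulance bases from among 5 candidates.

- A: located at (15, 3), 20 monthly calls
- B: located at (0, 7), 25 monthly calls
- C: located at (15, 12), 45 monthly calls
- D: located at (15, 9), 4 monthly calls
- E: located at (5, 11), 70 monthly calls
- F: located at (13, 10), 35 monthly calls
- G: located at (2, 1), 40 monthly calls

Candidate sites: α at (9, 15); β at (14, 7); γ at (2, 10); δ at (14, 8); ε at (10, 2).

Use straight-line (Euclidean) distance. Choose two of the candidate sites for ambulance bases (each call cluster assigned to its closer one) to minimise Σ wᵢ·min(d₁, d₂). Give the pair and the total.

Evaluate every pair (each demand assigned to the nearer of the two):
  {γ, δ}: total = 1042.9
  {β, γ}: total = 1103.0
  {α, γ}: total = 1499.7
  {γ, ε}: total = 1572.5
  {α, δ}: total = 1624.2
  {δ, ε}: total = 1637.5
  {α, ε}: total = 1659.9
  {α, β}: total = 1665.2
  {β, ε}: total = 1723.0
  {β, δ}: total = 1902.7
Best pair: {γ, δ} with total 1042.9.

{γ, δ}, total 1042.9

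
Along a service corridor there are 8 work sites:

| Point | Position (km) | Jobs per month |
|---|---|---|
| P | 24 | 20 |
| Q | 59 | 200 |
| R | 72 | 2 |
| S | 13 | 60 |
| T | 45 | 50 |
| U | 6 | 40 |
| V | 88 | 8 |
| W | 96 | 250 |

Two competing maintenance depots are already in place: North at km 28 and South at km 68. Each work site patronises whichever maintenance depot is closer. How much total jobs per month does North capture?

170

The indifferent point is the midpoint (28+68)/2 = 48; work sites left of it (closer to North at 28) go to North, those right go to South.
  U at 6 (w=40) → North
  S at 13 (w=60) → North
  P at 24 (w=20) → North
  T at 45 (w=50) → North
  Q at 59 (w=200) → South
  R at 72 (w=2) → South
  V at 88 (w=8) → South
  W at 96 (w=250) → South
North captures 170; South captures 460.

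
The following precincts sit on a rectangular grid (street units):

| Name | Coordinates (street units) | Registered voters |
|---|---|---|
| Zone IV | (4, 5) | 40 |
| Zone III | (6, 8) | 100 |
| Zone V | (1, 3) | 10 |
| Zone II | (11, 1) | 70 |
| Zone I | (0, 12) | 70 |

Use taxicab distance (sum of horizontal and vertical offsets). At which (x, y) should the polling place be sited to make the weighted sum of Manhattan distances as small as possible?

Manhattan distance separates: Σwᵢ(|x−xᵢ|+|y−yᵢ|) = Σwᵢ|x−xᵢ| + Σwᵢ|y−yᵢ|, so x and y are optimised independently as 1-D weighted medians.
Total weight W = 290; half = 145.
x-coordinate, sorted with cumulative weight:
  x=0 (Zone I, w=70) cum 70
  x=1 (Zone V, w=10) cum 80
  x=4 (Zone IV, w=40) cum 120
  x=6 (Zone III, w=100) cum 220  ← median
  x=11 (Zone II, w=70) cum 290
⇒ x* = 6
y-coordinate, sorted with cumulative weight:
  y=1 (Zone II, w=70) cum 70
  y=3 (Zone V, w=10) cum 80
  y=5 (Zone IV, w=40) cum 120
  y=8 (Zone III, w=100) cum 220  ← median
  y=12 (Zone I, w=70) cum 290
⇒ y* = 8

(6, 8)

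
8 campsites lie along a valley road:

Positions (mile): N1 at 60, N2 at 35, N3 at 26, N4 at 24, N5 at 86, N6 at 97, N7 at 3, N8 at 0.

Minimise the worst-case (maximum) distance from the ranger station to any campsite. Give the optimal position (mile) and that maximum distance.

location 48.5, max distance 48.5

The 1-center on a line is the midpoint of the two extreme points: leftmost at 0, rightmost at 97.
Optimal location = (0 + 97)/2 = 48.5; maximum distance = (97 − 0)/2 = 48.5.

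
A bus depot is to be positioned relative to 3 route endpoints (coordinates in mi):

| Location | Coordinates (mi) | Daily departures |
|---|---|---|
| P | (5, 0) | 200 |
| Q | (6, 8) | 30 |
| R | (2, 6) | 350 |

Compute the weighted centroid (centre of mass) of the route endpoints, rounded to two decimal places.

The minimiser of Σwᵢ‖p−pᵢ‖² is the weighted centroid p* = (Σwᵢpᵢ)/(Σwᵢ).
Σwᵢ = 580.
Σwᵢxᵢ = 200·5 + 30·6 + 350·2 = 1880.
Σwᵢyᵢ = 200·0 + 30·8 + 350·6 = 2340.
x* = 1880/580 = 3.24, y* = 2340/580 = 4.03.

(3.24, 4.03)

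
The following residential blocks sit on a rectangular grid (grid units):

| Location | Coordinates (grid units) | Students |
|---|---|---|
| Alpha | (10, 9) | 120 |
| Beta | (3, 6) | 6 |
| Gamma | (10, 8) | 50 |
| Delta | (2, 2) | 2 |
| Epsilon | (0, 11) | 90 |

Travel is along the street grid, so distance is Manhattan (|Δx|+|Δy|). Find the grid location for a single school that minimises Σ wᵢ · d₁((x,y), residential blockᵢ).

Manhattan distance separates: Σwᵢ(|x−xᵢ|+|y−yᵢ|) = Σwᵢ|x−xᵢ| + Σwᵢ|y−yᵢ|, so x and y are optimised independently as 1-D weighted medians.
Total weight W = 268; half = 134.
x-coordinate, sorted with cumulative weight:
  x=0 (Epsilon, w=90) cum 90
  x=2 (Delta, w=2) cum 92
  x=3 (Beta, w=6) cum 98
  x=10 (Alpha, w=120) cum 218  ← median
  x=10 (Gamma, w=50) cum 268
⇒ x* = 10
y-coordinate, sorted with cumulative weight:
  y=2 (Delta, w=2) cum 2
  y=6 (Beta, w=6) cum 8
  y=8 (Gamma, w=50) cum 58
  y=9 (Alpha, w=120) cum 178  ← median
  y=11 (Epsilon, w=90) cum 268
⇒ y* = 9

(10, 9)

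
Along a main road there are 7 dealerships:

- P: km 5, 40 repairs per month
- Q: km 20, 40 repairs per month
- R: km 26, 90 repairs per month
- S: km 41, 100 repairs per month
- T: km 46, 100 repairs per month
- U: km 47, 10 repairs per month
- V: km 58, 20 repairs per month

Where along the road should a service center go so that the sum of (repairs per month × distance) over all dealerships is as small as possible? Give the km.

x = 41

For a sum of weighted absolute distances on a line, the optimum is the weighted median (not the mean). Total weight W = 400; half-weight = 200.
Sort by position and accumulate weight:
  km 5 (P, w=40) → cum 40
  km 20 (Q, w=40) → cum 80
  km 26 (R, w=90) → cum 170
  km 41 (S, w=100) → cum 270  ≥ 200 → median here
  km 46 (T, w=100) → cum 370
  km 47 (U, w=10) → cum 380
  km 58 (V, w=20) → cum 400
Optimal location: km 41.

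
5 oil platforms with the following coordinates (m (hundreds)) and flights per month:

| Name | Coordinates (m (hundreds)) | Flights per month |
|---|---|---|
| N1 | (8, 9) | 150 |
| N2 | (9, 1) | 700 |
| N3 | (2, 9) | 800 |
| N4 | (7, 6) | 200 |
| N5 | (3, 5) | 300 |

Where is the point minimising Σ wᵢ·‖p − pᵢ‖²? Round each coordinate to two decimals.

The minimiser of Σwᵢ‖p−pᵢ‖² is the weighted centroid p* = (Σwᵢpᵢ)/(Σwᵢ).
Σwᵢ = 2150.
Σwᵢxᵢ = 150·8 + 700·9 + 800·2 + 200·7 + 300·3 = 11400.
Σwᵢyᵢ = 150·9 + 700·1 + 800·9 + 200·6 + 300·5 = 11950.
x* = 11400/2150 = 5.30, y* = 11950/2150 = 5.56.

(5.30, 5.56)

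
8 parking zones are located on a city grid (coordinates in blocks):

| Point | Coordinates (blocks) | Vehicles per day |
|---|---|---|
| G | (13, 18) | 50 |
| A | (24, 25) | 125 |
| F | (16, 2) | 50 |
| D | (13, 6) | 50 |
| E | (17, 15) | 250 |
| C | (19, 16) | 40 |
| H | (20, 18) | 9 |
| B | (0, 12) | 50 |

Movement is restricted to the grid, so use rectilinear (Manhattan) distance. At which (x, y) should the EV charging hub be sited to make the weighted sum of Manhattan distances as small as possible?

Manhattan distance separates: Σwᵢ(|x−xᵢ|+|y−yᵢ|) = Σwᵢ|x−xᵢ| + Σwᵢ|y−yᵢ|, so x and y are optimised independently as 1-D weighted medians.
Total weight W = 624; half = 312.
x-coordinate, sorted with cumulative weight:
  x=0 (B, w=50) cum 50
  x=13 (G, w=50) cum 100
  x=13 (D, w=50) cum 150
  x=16 (F, w=50) cum 200
  x=17 (E, w=250) cum 450  ← median
  x=19 (C, w=40) cum 490
  x=20 (H, w=9) cum 499
  x=24 (A, w=125) cum 624
⇒ x* = 17
y-coordinate, sorted with cumulative weight:
  y=2 (F, w=50) cum 50
  y=6 (D, w=50) cum 100
  y=12 (B, w=50) cum 150
  y=15 (E, w=250) cum 400  ← median
  y=16 (C, w=40) cum 440
  y=18 (G, w=50) cum 490
  y=18 (H, w=9) cum 499
  y=25 (A, w=125) cum 624
⇒ y* = 15

(17, 15)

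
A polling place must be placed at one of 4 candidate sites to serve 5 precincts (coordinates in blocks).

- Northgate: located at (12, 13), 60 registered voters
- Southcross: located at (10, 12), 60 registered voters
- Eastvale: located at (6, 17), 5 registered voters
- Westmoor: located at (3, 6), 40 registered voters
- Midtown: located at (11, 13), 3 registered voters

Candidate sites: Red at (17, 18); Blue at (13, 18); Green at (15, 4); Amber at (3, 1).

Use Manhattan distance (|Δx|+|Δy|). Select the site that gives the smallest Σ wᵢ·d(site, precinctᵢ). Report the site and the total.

Total weighted distance at each candidate:
  Red (17, 18): total = 2513
  Blue (13, 18): total = 1841
  Green (15, 4): total = 2209
  Amber (3, 1): total = 2695
Minimum is at Blue with total 1841 blocks.

Blue, total 1841 blocks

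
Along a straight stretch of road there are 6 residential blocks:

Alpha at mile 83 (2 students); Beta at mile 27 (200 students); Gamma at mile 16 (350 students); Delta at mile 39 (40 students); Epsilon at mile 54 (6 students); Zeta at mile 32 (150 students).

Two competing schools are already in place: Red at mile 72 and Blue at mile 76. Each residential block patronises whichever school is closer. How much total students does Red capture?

The indifferent point is the midpoint (72+76)/2 = 74; residential blocks left of it (closer to Red at 72) go to Red, those right go to Blue.
  Gamma at 16 (w=350) → Red
  Beta at 27 (w=200) → Red
  Zeta at 32 (w=150) → Red
  Delta at 39 (w=40) → Red
  Epsilon at 54 (w=6) → Red
  Alpha at 83 (w=2) → Blue
Red captures 746; Blue captures 2.

746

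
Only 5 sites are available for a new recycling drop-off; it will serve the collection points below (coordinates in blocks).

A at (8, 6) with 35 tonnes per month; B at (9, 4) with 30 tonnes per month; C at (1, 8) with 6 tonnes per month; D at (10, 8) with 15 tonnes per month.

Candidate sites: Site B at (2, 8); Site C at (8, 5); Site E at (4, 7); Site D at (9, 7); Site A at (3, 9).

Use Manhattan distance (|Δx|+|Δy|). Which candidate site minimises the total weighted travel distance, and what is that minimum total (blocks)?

Total weighted distance at each candidate:
  Site B (2, 8): total = 736
  Site C (8, 5): total = 230
  Site E (4, 7): total = 544
  Site D (9, 7): total = 244
  Site A (3, 9): total = 748
Minimum is at Site C with total 230 blocks.

Site C, total 230 blocks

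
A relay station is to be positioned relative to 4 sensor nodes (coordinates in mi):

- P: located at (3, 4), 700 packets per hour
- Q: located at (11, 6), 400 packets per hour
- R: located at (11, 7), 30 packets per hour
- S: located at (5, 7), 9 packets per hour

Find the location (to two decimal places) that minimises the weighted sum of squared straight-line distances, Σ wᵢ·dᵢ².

(6.04, 4.81)

The minimiser of Σwᵢ‖p−pᵢ‖² is the weighted centroid p* = (Σwᵢpᵢ)/(Σwᵢ).
Σwᵢ = 1139.
Σwᵢxᵢ = 700·3 + 400·11 + 30·11 + 9·5 = 6875.
Σwᵢyᵢ = 700·4 + 400·6 + 30·7 + 9·7 = 5473.
x* = 6875/1139 = 6.04, y* = 5473/1139 = 4.81.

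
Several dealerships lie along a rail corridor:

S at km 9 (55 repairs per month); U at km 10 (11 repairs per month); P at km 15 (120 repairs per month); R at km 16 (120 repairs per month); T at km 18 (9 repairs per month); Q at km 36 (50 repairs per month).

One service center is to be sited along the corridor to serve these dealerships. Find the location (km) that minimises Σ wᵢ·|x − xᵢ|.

For a sum of weighted absolute distances on a line, the optimum is the weighted median (not the mean). Total weight W = 365; half-weight = 182.5.
Sort by position and accumulate weight:
  km 9 (S, w=55) → cum 55
  km 10 (U, w=11) → cum 66
  km 15 (P, w=120) → cum 186  ≥ 182.5 → median here
  km 16 (R, w=120) → cum 306
  km 18 (T, w=9) → cum 315
  km 36 (Q, w=50) → cum 365
Optimal location: km 15.

x = 15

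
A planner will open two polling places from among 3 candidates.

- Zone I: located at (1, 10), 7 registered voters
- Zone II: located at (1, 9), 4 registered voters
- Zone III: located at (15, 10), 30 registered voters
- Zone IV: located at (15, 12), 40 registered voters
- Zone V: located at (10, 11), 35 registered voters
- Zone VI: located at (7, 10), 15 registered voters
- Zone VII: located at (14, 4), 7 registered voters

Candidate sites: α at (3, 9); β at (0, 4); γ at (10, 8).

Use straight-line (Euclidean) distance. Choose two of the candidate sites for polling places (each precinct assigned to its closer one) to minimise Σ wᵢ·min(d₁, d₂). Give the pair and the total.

Evaluate every pair (each demand assigned to the nearer of the two):
  {α, γ}: total = 640.0
  {β, γ}: total = 679.3
  {α, β}: total = 1280.9
Best pair: {α, γ} with total 640.0.

{α, γ}, total 640.0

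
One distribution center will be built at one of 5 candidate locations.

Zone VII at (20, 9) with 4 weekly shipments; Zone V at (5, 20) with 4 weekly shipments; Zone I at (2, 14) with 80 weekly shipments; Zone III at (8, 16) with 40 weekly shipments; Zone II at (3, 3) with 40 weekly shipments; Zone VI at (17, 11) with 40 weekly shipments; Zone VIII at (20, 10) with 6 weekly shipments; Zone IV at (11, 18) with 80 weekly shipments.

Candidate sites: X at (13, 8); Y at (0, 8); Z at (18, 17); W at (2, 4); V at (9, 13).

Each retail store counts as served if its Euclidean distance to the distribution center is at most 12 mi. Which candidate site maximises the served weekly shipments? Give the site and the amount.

Coverage radius r = 12 mi; a point is covered iff (Δx)²+(Δy)² ≤ 12² = 144.
  X (13, 8): covers {Zone VII, Zone III, Zone II, Zone VI, Zone VIII, Zone IV} → 210
  Y (0, 8): covers {Zone I, Zone III, Zone II} → 160
  Z (18, 17): covers {Zone VII, Zone III, Zone VI, Zone VIII, Zone IV} → 170
  W (2, 4): covers {Zone I, Zone II} → 120
  V (9, 13): covers {Zone VII, Zone V, Zone I, Zone III, Zone II, Zone VI, Zone VIII, Zone IV} → 294
Maximum coverage at V: 294 weekly shipments.

V, covering 294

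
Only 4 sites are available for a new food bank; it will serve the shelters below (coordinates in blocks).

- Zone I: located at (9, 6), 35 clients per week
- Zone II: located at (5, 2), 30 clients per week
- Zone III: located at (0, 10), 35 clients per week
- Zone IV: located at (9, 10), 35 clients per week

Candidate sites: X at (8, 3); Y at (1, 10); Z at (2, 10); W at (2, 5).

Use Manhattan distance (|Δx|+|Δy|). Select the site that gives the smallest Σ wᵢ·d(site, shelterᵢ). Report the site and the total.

Total weighted distance at each candidate:
  X (8, 3): total = 1065
  Y (1, 10): total = 1095
  Z (2, 10): total = 1030
  W (2, 5): total = 1125
Minimum is at Z with total 1030 blocks.

Z, total 1030 blocks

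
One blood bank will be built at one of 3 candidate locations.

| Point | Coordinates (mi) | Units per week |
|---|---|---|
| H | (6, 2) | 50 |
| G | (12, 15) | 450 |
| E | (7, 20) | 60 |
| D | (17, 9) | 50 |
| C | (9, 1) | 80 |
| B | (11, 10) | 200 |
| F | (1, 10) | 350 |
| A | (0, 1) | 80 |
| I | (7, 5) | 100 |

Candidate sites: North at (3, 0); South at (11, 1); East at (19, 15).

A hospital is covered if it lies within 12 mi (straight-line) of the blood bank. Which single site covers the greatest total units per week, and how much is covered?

Coverage radius r = 12 mi; a point is covered iff (Δx)²+(Δy)² ≤ 12² = 144.
  North (3, 0): covers {H, C, F, A, I} → 660
  South (11, 1): covers {H, D, C, B, A, I} → 560
  East (19, 15): covers {G, D, B} → 700
Maximum coverage at East: 700 units per week.

East, covering 700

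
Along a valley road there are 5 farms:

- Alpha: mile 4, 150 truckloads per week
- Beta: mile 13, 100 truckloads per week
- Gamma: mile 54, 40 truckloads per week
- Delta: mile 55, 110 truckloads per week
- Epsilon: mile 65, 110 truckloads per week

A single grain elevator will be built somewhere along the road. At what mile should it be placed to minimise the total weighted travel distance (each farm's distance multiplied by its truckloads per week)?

For a sum of weighted absolute distances on a line, the optimum is the weighted median (not the mean). Total weight W = 510; half-weight = 255.
Sort by position and accumulate weight:
  mile 4 (Alpha, w=150) → cum 150
  mile 13 (Beta, w=100) → cum 250
  mile 54 (Gamma, w=40) → cum 290  ≥ 255 → median here
  mile 55 (Delta, w=110) → cum 400
  mile 65 (Epsilon, w=110) → cum 510
Optimal location: mile 54.

x = 54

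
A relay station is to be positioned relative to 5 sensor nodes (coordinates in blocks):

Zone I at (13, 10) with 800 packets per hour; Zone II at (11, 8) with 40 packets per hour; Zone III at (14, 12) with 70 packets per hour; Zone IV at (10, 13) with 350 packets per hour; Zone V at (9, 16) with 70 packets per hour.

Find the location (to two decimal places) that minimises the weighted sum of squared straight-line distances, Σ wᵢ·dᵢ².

The minimiser of Σwᵢ‖p−pᵢ‖² is the weighted centroid p* = (Σwᵢpᵢ)/(Σwᵢ).
Σwᵢ = 1330.
Σwᵢxᵢ = 800·13 + 40·11 + 70·14 + 350·10 + 70·9 = 15950.
Σwᵢyᵢ = 800·10 + 40·8 + 70·12 + 350·13 + 70·16 = 14830.
x* = 15950/1330 = 11.99, y* = 14830/1330 = 11.15.

(11.99, 11.15)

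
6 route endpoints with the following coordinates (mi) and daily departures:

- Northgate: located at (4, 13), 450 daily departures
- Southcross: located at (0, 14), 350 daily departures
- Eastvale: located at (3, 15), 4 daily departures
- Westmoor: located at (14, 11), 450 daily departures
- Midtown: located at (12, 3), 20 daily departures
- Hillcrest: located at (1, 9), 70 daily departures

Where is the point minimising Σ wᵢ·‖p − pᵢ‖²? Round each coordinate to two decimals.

(6.27, 12.24)

The minimiser of Σwᵢ‖p−pᵢ‖² is the weighted centroid p* = (Σwᵢpᵢ)/(Σwᵢ).
Σwᵢ = 1344.
Σwᵢxᵢ = 450·4 + 350·0 + 4·3 + 450·14 + 20·12 + 70·1 = 8422.
Σwᵢyᵢ = 450·13 + 350·14 + 4·15 + 450·11 + 20·3 + 70·9 = 16450.
x* = 8422/1344 = 6.27, y* = 16450/1344 = 12.24.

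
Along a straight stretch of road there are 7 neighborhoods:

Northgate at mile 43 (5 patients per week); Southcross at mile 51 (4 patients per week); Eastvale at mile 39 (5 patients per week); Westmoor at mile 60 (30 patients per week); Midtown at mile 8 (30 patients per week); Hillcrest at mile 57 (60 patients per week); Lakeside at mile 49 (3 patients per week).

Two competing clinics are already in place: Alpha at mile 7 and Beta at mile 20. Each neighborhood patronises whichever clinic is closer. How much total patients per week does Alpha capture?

The indifferent point is the midpoint (7+20)/2 = 13.5; neighborhoods left of it (closer to Alpha at 7) go to Alpha, those right go to Beta.
  Midtown at 8 (w=30) → Alpha
  Eastvale at 39 (w=5) → Beta
  Northgate at 43 (w=5) → Beta
  Lakeside at 49 (w=3) → Beta
  Southcross at 51 (w=4) → Beta
  Hillcrest at 57 (w=60) → Beta
  Westmoor at 60 (w=30) → Beta
Alpha captures 30; Beta captures 107.

30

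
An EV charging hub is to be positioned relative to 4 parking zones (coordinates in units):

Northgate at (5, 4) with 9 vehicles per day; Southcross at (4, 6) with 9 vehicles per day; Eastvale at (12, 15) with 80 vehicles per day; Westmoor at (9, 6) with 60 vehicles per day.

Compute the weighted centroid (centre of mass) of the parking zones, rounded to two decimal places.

(10.01, 10.44)

The minimiser of Σwᵢ‖p−pᵢ‖² is the weighted centroid p* = (Σwᵢpᵢ)/(Σwᵢ).
Σwᵢ = 158.
Σwᵢxᵢ = 9·5 + 9·4 + 80·12 + 60·9 = 1581.
Σwᵢyᵢ = 9·4 + 9·6 + 80·15 + 60·6 = 1650.
x* = 1581/158 = 10.01, y* = 1650/158 = 10.44.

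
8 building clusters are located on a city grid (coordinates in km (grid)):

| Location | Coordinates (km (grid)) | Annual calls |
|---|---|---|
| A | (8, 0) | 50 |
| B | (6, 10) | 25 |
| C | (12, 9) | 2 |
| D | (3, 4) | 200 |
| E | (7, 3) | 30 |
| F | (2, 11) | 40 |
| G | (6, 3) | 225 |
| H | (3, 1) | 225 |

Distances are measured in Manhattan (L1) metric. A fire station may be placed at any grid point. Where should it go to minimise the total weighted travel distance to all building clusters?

(3, 3)

Manhattan distance separates: Σwᵢ(|x−xᵢ|+|y−yᵢ|) = Σwᵢ|x−xᵢ| + Σwᵢ|y−yᵢ|, so x and y are optimised independently as 1-D weighted medians.
Total weight W = 797; half = 398.5.
x-coordinate, sorted with cumulative weight:
  x=2 (F, w=40) cum 40
  x=3 (D, w=200) cum 240
  x=3 (H, w=225) cum 465  ← median
  x=6 (B, w=25) cum 490
  x=6 (G, w=225) cum 715
  x=7 (E, w=30) cum 745
  x=8 (A, w=50) cum 795
  x=12 (C, w=2) cum 797
⇒ x* = 3
y-coordinate, sorted with cumulative weight:
  y=0 (A, w=50) cum 50
  y=1 (H, w=225) cum 275
  y=3 (E, w=30) cum 305
  y=3 (G, w=225) cum 530  ← median
  y=4 (D, w=200) cum 730
  y=9 (C, w=2) cum 732
  y=10 (B, w=25) cum 757
  y=11 (F, w=40) cum 797
⇒ y* = 3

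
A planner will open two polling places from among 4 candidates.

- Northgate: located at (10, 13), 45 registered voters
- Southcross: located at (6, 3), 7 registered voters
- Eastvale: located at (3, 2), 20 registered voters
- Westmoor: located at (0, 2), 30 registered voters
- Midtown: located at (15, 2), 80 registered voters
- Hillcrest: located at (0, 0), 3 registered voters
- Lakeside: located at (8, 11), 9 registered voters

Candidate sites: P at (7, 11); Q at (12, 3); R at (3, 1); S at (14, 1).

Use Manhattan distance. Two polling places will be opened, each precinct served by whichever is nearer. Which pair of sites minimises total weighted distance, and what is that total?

Evaluate every pair (each demand assigned to the nearer of the two):
  {Q, R}: total = 1155
  {P, S}: total = 1192
  {R, S}: total = 1202
  {P, Q}: total = 1231
  {P, R}: total = 1461
  {Q, S}: total = 1485
Best pair: {Q, R} with total 1155.

{Q, R}, total 1155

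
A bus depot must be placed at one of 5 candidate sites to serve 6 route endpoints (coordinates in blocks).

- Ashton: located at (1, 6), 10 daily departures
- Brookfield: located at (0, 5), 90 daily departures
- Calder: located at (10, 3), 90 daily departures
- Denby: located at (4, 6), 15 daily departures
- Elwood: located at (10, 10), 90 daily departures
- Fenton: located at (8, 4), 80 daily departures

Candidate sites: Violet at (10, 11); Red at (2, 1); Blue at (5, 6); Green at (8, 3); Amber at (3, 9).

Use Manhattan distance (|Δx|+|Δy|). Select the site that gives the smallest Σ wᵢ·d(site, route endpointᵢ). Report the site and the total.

Green, total 2175 blocks

Total weighted distance at each candidate:
  Violet (10, 11): total = 3275
  Red (2, 1): total = 3855
  Blue (5, 6): total = 2525
  Green (8, 3): total = 2175
  Amber (3, 9): total = 3430
Minimum is at Green with total 2175 blocks.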